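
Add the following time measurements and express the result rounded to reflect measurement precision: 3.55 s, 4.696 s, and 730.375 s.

3.55 s + 4.696 s + 730.375 s = 738.621 s.
Addition/subtraction keeps the fewest decimal places: 3.55 → 2 decimal places, 4.696 → 3 decimal places, 730.375 → 3 decimal places; limit is 2.
Rounded to 2 decimal places: 7.3862 × 10² s.

7.3862 × 10² s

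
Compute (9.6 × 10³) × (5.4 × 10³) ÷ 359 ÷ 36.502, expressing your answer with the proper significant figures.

(9.6 × 10³) × (5.4 × 10³) ÷ 359 ÷ 36.502 = 3955.97814383…
Multiplication/division keeps the fewest significant figures: 9.6 × 10³ → 2 s.f., 5.4 × 10³ → 2 s.f., 359 → 3 s.f., 36.502 → 5 s.f.; limit is 2.
Rounded to 2 significant figures: 4.0 × 10³.

4.0 × 10³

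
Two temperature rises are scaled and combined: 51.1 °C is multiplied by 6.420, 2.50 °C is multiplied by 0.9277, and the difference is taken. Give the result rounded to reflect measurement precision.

326 °C

51.1 × 6.420 = 328.062 → 328 °C (3 s.f., last digit at the 10^0 place).
2.50 × 0.9277 = 2.31925 → 2.32 °C (3 s.f., last digit at the 10^-2 place).
Difference: 325.74275 °C; keep the coarser place, 10^0.
Result: 326 °C.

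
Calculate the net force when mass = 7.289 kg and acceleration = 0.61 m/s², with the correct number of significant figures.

net force = 7.289 kg × 0.61 m/s² = 4.44629 N.
7.289 has 4 significant figures; 0.61 has 2.
Division/multiplication keeps the fewest: 2 significant figures.
Rounded: 4.4 N.

4.4 N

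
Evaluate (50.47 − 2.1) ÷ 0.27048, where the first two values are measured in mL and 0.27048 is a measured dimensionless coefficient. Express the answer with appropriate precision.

179 mL

50.47 mL − 2.1 mL = 48.37 mL; the difference is limited to 1 decimal place (3 s.f.).
Carrying full precision, 48.37 ÷ 0.27048 = 178.830227743… mL; 0.27048 has 5 s.f., so the result keeps min(3, 5) = 3 s.f.
Rounded to 3 significant figures: 179 mL.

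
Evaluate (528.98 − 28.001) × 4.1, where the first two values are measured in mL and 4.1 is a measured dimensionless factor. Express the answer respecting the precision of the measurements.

528.98 mL − 28.001 mL = 500.979 mL; the difference is limited to 2 decimal places (5 s.f.).
Carrying full precision, 500.979 × 4.1 = 2054.0139 mL; 4.1 has 2 s.f., so the result keeps min(5, 2) = 2 s.f.
Rounded to 2 significant figures: 2.1 × 10^3 mL.

2.1 × 10^3 mL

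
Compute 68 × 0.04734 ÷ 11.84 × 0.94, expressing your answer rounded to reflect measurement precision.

68 × 0.04734 ÷ 11.84 × 0.94 = 0.255572027027…
Multiplication/division keeps the fewest significant figures: 68 → 2 s.f., 0.04734 → 4 s.f., 11.84 → 4 s.f., 0.94 → 2 s.f.; limit is 2.
Rounded to 2 significant figures: 0.26.

0.26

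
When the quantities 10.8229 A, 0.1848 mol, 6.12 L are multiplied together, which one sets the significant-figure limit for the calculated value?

10.8229 A → 6 s.f.; 0.1848 mol → 4 s.f.; 6.12 L → 3 s.f.
The fewest is 3 significant figures, from 6.12 L.

6.12 L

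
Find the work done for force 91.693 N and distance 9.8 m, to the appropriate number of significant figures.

work done = 91.693 N × 9.8 m = 898.5914 J.
91.693 has 5 significant figures; 9.8 has 2.
Division/multiplication keeps the fewest: 2 significant figures.
Rounded: 9.0 × 10^2 J.

9.0 × 10^2 J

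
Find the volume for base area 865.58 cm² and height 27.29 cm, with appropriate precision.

volume = 865.58 cm² × 27.29 cm = 23621.6782 cm³.
865.58 has 5 significant figures; 27.29 has 4.
Division/multiplication keeps the fewest: 4 significant figures.
Rounded: 2.362 × 10^4 cm³.

2.362 × 10^4 cm³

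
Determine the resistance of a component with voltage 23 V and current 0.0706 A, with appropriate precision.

3.3 × 10² Ω

resistance = 23 V ÷ 0.0706 A = 325.779036827… Ω.
23 has 2 significant figures; 0.0706 has 3.
Division/multiplication keeps the fewest: 2 significant figures.
Rounded: 3.3 × 10² Ω.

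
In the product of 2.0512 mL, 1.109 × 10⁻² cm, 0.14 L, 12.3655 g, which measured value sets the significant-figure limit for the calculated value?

0.14 L

2.0512 mL → 5 s.f.; 1.109 × 10⁻² cm → 4 s.f.; 0.14 L → 2 s.f.; 12.3655 g → 6 s.f.
The fewest is 2 significant figures, from 0.14 L.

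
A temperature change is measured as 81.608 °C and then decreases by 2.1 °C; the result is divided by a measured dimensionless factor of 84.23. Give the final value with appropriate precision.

81.608 °C − 2.1 °C = 79.508 °C; the difference is limited to 1 decimal place (3 s.f.).
Carrying full precision, 79.508 ÷ 84.23 = 0.943939214057… °C; 84.23 has 4 s.f., so the result keeps min(3, 4) = 3 s.f.
Rounded to 3 significant figures: 0.944 °C.

0.944 °C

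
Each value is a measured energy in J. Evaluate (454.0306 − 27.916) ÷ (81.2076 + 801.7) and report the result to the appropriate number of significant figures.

454.0306 − 27.916 = 426.1146, limited to 3 d.p. → 6 s.f.; 81.2076 + 801.7 = 882.9076, limited to 1 d.p. → 4 s.f.
Carrying full precision, 426.1146 ÷ 882.9076 = 0.482626494551…; keep min(6, 4) = 4 s.f.
Rounded to 4 significant figures: 4.826 × 10⁻¹.

4.826 × 10⁻¹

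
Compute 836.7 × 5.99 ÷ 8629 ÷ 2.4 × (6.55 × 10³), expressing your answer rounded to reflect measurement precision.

1.6 × 10³

836.7 × 5.99 ÷ 8629 ÷ 2.4 × (6.55 × 10³) = 1585.13472737…
Multiplication/division keeps the fewest significant figures: 836.7 → 4 s.f., 5.99 → 3 s.f., 8629 → 4 s.f., 2.4 → 2 s.f., 6.55 × 10³ → 3 s.f.; limit is 2.
Rounded to 2 significant figures: 1.6 × 10³.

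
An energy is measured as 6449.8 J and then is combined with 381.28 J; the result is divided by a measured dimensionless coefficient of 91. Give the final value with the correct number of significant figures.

6449.8 J + 381.28 J = 6831.08 J; the sum is limited to 1 decimal place (5 s.f.).
Carrying full precision, 6831.08 ÷ 91 = 75.0668131868… J; 91 has 2 s.f., so the result keeps min(5, 2) = 2 s.f.
Rounded to 2 significant figures: 75 J.

75 J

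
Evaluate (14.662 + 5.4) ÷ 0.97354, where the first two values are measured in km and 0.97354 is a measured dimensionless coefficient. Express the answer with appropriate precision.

14.662 km + 5.4 km = 20.062 km; the sum is limited to 1 decimal place (3 s.f.).
Carrying full precision, 20.062 ÷ 0.97354 = 20.6072683197… km; 0.97354 has 5 s.f., so the result keeps min(3, 5) = 3 s.f.
Rounded to 3 significant figures: 20.6 km.

20.6 km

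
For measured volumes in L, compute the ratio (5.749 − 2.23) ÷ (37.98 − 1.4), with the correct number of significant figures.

0.0962

5.749 − 2.23 = 3.519, limited to 2 d.p. → 3 s.f.; 37.98 − 1.4 = 36.58, limited to 1 d.p. → 3 s.f.
Carrying full precision, 3.519 ÷ 36.58 = 0.0962001093494…; keep min(3, 3) = 3 s.f.
Rounded to 3 significant figures: 0.0962.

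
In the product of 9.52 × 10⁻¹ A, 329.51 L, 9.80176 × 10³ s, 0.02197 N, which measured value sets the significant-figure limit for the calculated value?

9.52 × 10⁻¹ A

9.52 × 10⁻¹ A → 3 s.f.; 329.51 L → 5 s.f.; 9.80176 × 10³ s → 6 s.f.; 0.02197 N → 4 s.f.
The fewest is 3 significant figures, from 9.52 × 10⁻¹ A.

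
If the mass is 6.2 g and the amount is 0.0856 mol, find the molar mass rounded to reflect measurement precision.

molar mass = 6.2 g ÷ 0.0856 mol = 72.4299065421… g/mol.
6.2 has 2 significant figures; 0.0856 has 3.
Division/multiplication keeps the fewest: 2 significant figures.
Rounded: 72 g/mol.

72 g/mol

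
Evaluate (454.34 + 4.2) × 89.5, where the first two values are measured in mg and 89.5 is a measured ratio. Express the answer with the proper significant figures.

454.34 mg + 4.2 mg = 458.54 mg; the sum is limited to 1 decimal place (4 s.f.).
Carrying full precision, 458.54 × 89.5 = 41039.33 mg; 89.5 has 3 s.f., so the result keeps min(4, 3) = 3 s.f.
Rounded to 3 significant figures: 4.10 × 10⁴ mg.

4.10 × 10⁴ mg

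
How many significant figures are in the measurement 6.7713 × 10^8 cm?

5

6.7713 × 10^8: in scientific notation every digit of the coefficient is significant.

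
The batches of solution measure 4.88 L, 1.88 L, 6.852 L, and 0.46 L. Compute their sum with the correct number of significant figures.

4.88 L + 1.88 L + 6.852 L + 0.46 L = 14.072 L.
Addition/subtraction keeps the fewest decimal places: 4.88 → 2 decimal places, 1.88 → 2 decimal places, 6.852 → 3 decimal places, 0.46 → 2 decimal places; limit is 2.
Rounded to 2 decimal places: 14.07 L.

14.07 L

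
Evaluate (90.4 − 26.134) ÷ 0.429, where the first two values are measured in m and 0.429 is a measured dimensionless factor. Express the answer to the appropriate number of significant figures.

1.50 × 10^2 m

90.4 m − 26.134 m = 64.266 m; the difference is limited to 1 decimal place (3 s.f.).
Carrying full precision, 64.266 ÷ 0.429 = 149.804195804… m; 0.429 has 3 s.f., so the result keeps min(3, 3) = 3 s.f.
Rounded to 3 significant figures: 1.50 × 10^2 m.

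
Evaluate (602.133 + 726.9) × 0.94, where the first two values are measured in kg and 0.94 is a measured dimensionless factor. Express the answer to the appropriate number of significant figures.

602.133 kg + 726.9 kg = 1329.033 kg; the sum is limited to 1 decimal place (5 s.f.).
Carrying full precision, 1329.033 × 0.94 = 1249.29102 kg; 0.94 has 2 s.f., so the result keeps min(5, 2) = 2 s.f.
Rounded to 2 significant figures: 1.2 × 10³ kg.

1.2 × 10³ kg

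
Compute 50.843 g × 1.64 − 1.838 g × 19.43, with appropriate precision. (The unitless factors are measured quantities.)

47.7 g

50.843 × 1.64 = 83.38252 → 83.4 g (3 s.f., last digit at the 10^-1 place).
1.838 × 19.43 = 35.71234 → 35.71 g (4 s.f., last digit at the 10^-2 place).
Difference: 47.67018 g; keep the coarser place, 10^-1.
Result: 47.7 g.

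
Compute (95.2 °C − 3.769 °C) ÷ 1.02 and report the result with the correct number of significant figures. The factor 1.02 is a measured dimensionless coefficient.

89.6 °C

95.2 °C − 3.769 °C = 91.431 °C; the difference is limited to 1 decimal place (3 s.f.).
Carrying full precision, 91.431 ÷ 1.02 = 89.6382352941… °C; 1.02 has 3 s.f., so the result keeps min(3, 3) = 3 s.f.
Rounded to 3 significant figures: 89.6 °C.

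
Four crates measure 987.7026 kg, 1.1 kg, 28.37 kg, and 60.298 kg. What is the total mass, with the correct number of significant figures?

987.7026 kg + 1.1 kg + 28.37 kg + 60.298 kg = 1077.4706 kg.
Addition/subtraction keeps the fewest decimal places: 987.7026 → 4 decimal places, 1.1 → 1 decimal place, 28.37 → 2 decimal places, 60.298 → 3 decimal places; limit is 1.
Rounded to 1 decimal place: 1.0775 × 10³ kg.

1.0775 × 10³ kg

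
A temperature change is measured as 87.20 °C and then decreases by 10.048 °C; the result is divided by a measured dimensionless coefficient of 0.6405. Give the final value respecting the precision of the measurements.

120.5 °C

87.20 °C − 10.048 °C = 77.152 °C; the difference is limited to 2 decimal places (4 s.f.).
Carrying full precision, 77.152 ÷ 0.6405 = 120.455893833… °C; 0.6405 has 4 s.f., so the result keeps min(4, 4) = 4 s.f.
Rounded to 4 significant figures: 120.5 °C.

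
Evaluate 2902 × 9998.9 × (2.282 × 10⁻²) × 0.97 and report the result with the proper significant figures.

2902 × 9998.9 × (2.282 × 10⁻²) × 0.97 = 642298.647376…
Multiplication/division keeps the fewest significant figures: 2902 → 4 s.f., 9998.9 → 5 s.f., 2.282 × 10⁻² → 4 s.f., 0.97 → 2 s.f.; limit is 2.
Rounded to 2 significant figures: 6.4 × 10⁵.

6.4 × 10⁵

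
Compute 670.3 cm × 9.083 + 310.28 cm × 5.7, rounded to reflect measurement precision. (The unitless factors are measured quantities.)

670.3 × 9.083 = 6088.3349 → 6088 cm (4 s.f., last digit at the 10^0 place).
310.28 × 5.7 = 1768.596 → 1.8 × 10³ cm (2 s.f., last digit at the 10^2 place).
Sum: 7856.9309 cm; keep the coarser place, 10^2.
Result: 7.9 × 10³ cm.

7.9 × 10³ cm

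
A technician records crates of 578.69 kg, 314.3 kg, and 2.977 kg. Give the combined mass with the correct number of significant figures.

578.69 kg + 314.3 kg + 2.977 kg = 895.967 kg.
Addition/subtraction keeps the fewest decimal places: 578.69 → 2 decimal places, 314.3 → 1 decimal place, 2.977 → 3 decimal places; limit is 1.
Rounded to 1 decimal place: 896.0 kg.

896.0 kg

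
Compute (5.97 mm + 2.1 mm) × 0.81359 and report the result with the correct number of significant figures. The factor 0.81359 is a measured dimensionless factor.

5.97 mm + 2.1 mm = 8.07 mm; the sum is limited to 1 decimal place (2 s.f.).
Carrying full precision, 8.07 × 0.81359 = 6.5656713 mm; 0.81359 has 5 s.f., so the result keeps min(2, 5) = 2 s.f.
Rounded to 2 significant figures: 6.6 mm.

6.6 mm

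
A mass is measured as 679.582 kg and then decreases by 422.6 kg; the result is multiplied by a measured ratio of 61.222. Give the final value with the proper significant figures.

679.582 kg − 422.6 kg = 256.982 kg; the difference is limited to 1 decimal place (4 s.f.).
Carrying full precision, 256.982 × 61.222 = 15732.952004 kg; 61.222 has 5 s.f., so the result keeps min(4, 5) = 4 s.f.
Rounded to 4 significant figures: 1.573 × 10⁴ kg.

1.573 × 10⁴ kg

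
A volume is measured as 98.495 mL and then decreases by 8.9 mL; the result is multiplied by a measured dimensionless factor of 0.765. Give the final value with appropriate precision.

98.495 mL − 8.9 mL = 89.595 mL; the difference is limited to 1 decimal place (3 s.f.).
Carrying full precision, 89.595 × 0.765 = 68.540175 mL; 0.765 has 3 s.f., so the result keeps min(3, 3) = 3 s.f.
Rounded to 3 significant figures: 68.5 mL.

68.5 mL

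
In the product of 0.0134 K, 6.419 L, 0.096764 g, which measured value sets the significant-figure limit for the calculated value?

0.0134 K

0.0134 K → 3 s.f.; 6.419 L → 4 s.f.; 0.096764 g → 5 s.f.
The fewest is 3 significant figures, from 0.0134 K.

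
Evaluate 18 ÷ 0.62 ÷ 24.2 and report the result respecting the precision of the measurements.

18 ÷ 0.62 ÷ 24.2 = 1.19968008531…
Multiplication/division keeps the fewest significant figures: 18 → 2 s.f., 0.62 → 2 s.f., 24.2 → 3 s.f.; limit is 2.
Rounded to 2 significant figures: 1.2.

1.2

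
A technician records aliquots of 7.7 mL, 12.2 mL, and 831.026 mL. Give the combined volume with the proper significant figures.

7.7 mL + 12.2 mL + 831.026 mL = 850.926 mL.
Addition/subtraction keeps the fewest decimal places: 7.7 → 1 decimal place, 12.2 → 1 decimal place, 831.026 → 3 decimal places; limit is 1.
Rounded to 1 decimal place: 850.9 mL.

850.9 mL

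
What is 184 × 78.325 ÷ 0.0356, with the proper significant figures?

4.05 × 10⁵

184 × 78.325 ÷ 0.0356 = 404825.842697…
Multiplication/division keeps the fewest significant figures: 184 → 3 s.f., 78.325 → 5 s.f., 0.0356 → 3 s.f.; limit is 3.
Rounded to 3 significant figures: 4.05 × 10⁵.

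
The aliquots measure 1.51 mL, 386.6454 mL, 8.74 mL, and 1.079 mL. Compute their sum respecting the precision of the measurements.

1.51 mL + 386.6454 mL + 8.74 mL + 1.079 mL = 397.9744 mL.
Addition/subtraction keeps the fewest decimal places: 1.51 → 2 decimal places, 386.6454 → 4 decimal places, 8.74 → 2 decimal places, 1.079 → 3 decimal places; limit is 2.
Rounded to 2 decimal places: 397.97 mL.

397.97 mL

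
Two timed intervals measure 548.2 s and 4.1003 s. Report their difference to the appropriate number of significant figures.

544.1 s

548.2 s − 4.1003 s = 544.0997 s.
Addition/subtraction keeps the fewest decimal places: 548.2 → 1 decimal place, 4.1003 → 4 decimal places; limit is 1.
Rounded to 1 decimal place: 544.1 s.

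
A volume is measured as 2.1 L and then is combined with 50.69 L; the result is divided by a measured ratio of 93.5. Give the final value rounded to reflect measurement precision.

2.1 L + 50.69 L = 52.79 L; the sum is limited to 1 decimal place (3 s.f.).
Carrying full precision, 52.79 ÷ 93.5 = 0.564598930481… L; 93.5 has 3 s.f., so the result keeps min(3, 3) = 3 s.f.
Rounded to 3 significant figures: 0.565 L.

0.565 L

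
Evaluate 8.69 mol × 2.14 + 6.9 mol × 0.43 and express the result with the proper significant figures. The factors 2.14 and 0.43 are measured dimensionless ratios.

21.6 mol

8.69 × 2.14 = 18.5966 → 18.6 mol (3 s.f., last digit at the 10^-1 place).
6.9 × 0.43 = 2.967 → 3.0 mol (2 s.f., last digit at the 10^-1 place).
Sum: 21.5636 mol; keep the coarser place, 10^-1.
Result: 21.6 mol.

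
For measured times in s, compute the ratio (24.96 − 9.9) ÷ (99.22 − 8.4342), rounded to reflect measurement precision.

0.166

24.96 − 9.9 = 15.06, limited to 1 d.p. → 3 s.f.; 99.22 − 8.4342 = 90.7858, limited to 2 d.p. → 4 s.f.
Carrying full precision, 15.06 ÷ 90.7858 = 0.165884973201…; keep min(3, 4) = 3 s.f.
Rounded to 3 significant figures: 0.166.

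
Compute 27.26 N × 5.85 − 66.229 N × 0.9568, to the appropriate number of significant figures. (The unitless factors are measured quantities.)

27.26 × 5.85 = 159.471 → 159 N (3 s.f., last digit at the 10^0 place).
66.229 × 0.9568 = 63.3679072 → 63.37 N (4 s.f., last digit at the 10^-2 place).
Difference: 96.1030928 N; keep the coarser place, 10^0.
Result: 96 N.

96 N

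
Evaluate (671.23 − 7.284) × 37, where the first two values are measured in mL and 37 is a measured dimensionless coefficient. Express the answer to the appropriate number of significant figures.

2.5 × 10⁴ mL

671.23 mL − 7.284 mL = 663.946 mL; the difference is limited to 2 decimal places (5 s.f.).
Carrying full precision, 663.946 × 37 = 24566.002 mL; 37 has 2 s.f., so the result keeps min(5, 2) = 2 s.f.
Rounded to 2 significant figures: 2.5 × 10⁴ mL.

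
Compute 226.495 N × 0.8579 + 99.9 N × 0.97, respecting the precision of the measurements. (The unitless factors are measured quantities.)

291 N

226.495 × 0.8579 = 194.3100605 → 194.3 N (4 s.f., last digit at the 10^-1 place).
99.9 × 0.97 = 96.903 → 97 N (2 s.f., last digit at the 10^0 place).
Sum: 291.2130605 N; keep the coarser place, 10^0.
Result: 291 N.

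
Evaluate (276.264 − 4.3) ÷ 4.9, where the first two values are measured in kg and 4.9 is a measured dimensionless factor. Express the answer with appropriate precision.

56 kg

276.264 kg − 4.3 kg = 271.964 kg; the difference is limited to 1 decimal place (4 s.f.).
Carrying full precision, 271.964 ÷ 4.9 = 55.5028571429… kg; 4.9 has 2 s.f., so the result keeps min(4, 2) = 2 s.f.
Rounded to 2 significant figures: 56 kg.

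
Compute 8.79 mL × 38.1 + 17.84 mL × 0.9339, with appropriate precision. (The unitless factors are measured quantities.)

352 mL

8.79 × 38.1 = 334.899 → 335 mL (3 s.f., last digit at the 10^0 place).
17.84 × 0.9339 = 16.660776 → 16.66 mL (4 s.f., last digit at the 10^-2 place).
Sum: 351.559776 mL; keep the coarser place, 10^0.
Result: 352 mL.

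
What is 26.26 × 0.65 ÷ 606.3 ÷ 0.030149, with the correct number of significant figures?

26.26 × 0.65 ÷ 606.3 ÷ 0.030149 = 0.93378651603…
Multiplication/division keeps the fewest significant figures: 26.26 → 4 s.f., 0.65 → 2 s.f., 606.3 → 4 s.f., 0.030149 → 5 s.f.; limit is 2.
Rounded to 2 significant figures: 9.3 × 10^-1.

9.3 × 10^-1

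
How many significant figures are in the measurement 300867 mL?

6

300867: zeros between nonzero digits are significant.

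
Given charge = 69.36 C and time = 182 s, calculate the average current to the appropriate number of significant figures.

average current = 69.36 C ÷ 182 s = 0.381098901099… A.
69.36 has 4 significant figures; 182 has 3.
Division/multiplication keeps the fewest: 3 significant figures.
Rounded: 0.381 A.

0.381 A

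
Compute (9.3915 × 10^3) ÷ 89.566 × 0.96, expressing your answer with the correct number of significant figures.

1.0 × 10^2

(9.3915 × 10^3) ÷ 89.566 × 0.96 = 100.661411696…
Multiplication/division keeps the fewest significant figures: 9.3915 × 10^3 → 5 s.f., 89.566 → 5 s.f., 0.96 → 2 s.f.; limit is 2.
Rounded to 2 significant figures: 1.0 × 10^2.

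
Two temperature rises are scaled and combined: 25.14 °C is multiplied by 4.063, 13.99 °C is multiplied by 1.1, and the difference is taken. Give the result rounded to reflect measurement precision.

25.14 × 4.063 = 102.14382 → 1.021 × 10² °C (4 s.f., last digit at the 10^-1 place).
13.99 × 1.1 = 15.389 → 15 °C (2 s.f., last digit at the 10^0 place).
Difference: 86.75482 °C; keep the coarser place, 10^0.
Result: 87 °C.

87 °C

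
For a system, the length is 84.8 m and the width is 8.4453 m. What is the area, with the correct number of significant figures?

7.16 × 10^2 m²

area = 84.8 m × 8.4453 m = 716.16144 m².
84.8 has 3 significant figures; 8.4453 has 5.
Division/multiplication keeps the fewest: 3 significant figures.
Rounded: 7.16 × 10^2 m².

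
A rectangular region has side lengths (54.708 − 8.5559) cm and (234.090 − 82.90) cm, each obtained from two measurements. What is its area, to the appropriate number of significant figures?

54.708 − 8.5559 = 46.1521, limited to 3 d.p. → 5 s.f.; 234.090 − 82.90 = 151.190, limited to 2 d.p. → 5 s.f.
Carrying full precision, 46.1521 × 151.190 = 6977.735999; keep min(5, 5) = 5 s.f.
Rounded to 5 significant figures: 6977.7 cm².

6977.7 cm²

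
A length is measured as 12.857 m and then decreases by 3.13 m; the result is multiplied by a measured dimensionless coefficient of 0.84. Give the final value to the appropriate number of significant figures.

12.857 m − 3.13 m = 9.727 m; the difference is limited to 2 decimal places (3 s.f.).
Carrying full precision, 9.727 × 0.84 = 8.17068 m; 0.84 has 2 s.f., so the result keeps min(3, 2) = 2 s.f.
Rounded to 2 significant figures: 8.2 m.

8.2 m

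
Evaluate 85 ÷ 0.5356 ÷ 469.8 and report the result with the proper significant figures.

85 ÷ 0.5356 ÷ 469.8 = 0.337804433329…
Multiplication/division keeps the fewest significant figures: 85 → 2 s.f., 0.5356 → 4 s.f., 469.8 → 4 s.f.; limit is 2.
Rounded to 2 significant figures: 0.34.

0.34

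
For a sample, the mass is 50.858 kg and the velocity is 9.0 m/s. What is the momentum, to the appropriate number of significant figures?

momentum = 50.858 kg × 9.0 m/s = 457.722 kg·m/s.
50.858 has 5 significant figures; 9.0 has 2.
Division/multiplication keeps the fewest: 2 significant figures.
Rounded: 4.6 × 10² kg·m/s.

4.6 × 10² kg·m/s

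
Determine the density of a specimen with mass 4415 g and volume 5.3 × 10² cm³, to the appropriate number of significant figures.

density = 4415 g ÷ 5.3 × 10² cm³ = 8.33018867925… g/cm³.
4415 has 4 significant figures; 5.3 × 10² has 2.
Division/multiplication keeps the fewest: 2 significant figures.
Rounded: 8.3 g/cm³.

8.3 g/cm³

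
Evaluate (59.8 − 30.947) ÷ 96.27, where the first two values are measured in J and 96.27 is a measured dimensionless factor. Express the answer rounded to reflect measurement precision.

3.00 × 10^-1 J

59.8 J − 30.947 J = 28.853 J; the difference is limited to 1 decimal place (3 s.f.).
Carrying full precision, 28.853 ÷ 96.27 = 0.299709151345… J; 96.27 has 4 s.f., so the result keeps min(3, 4) = 3 s.f.
Rounded to 3 significant figures: 3.00 × 10^-1 J.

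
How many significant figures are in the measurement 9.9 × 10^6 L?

2

9.9 × 10^6: in scientific notation every digit of the coefficient is significant.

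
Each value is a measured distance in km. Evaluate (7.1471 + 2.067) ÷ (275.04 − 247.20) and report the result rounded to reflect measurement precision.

0.3310

7.1471 + 2.067 = 9.2141, limited to 3 d.p. → 4 s.f.; 275.04 − 247.20 = 27.84, limited to 2 d.p. → 4 s.f.
Carrying full precision, 9.2141 ÷ 27.84 = 0.330966235632…; keep min(4, 4) = 4 s.f.
Rounded to 4 significant figures: 0.3310.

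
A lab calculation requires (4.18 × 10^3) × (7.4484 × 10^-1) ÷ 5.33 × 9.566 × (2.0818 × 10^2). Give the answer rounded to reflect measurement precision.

1.16 × 10^6

(4.18 × 10^3) × (7.4484 × 10^-1) ÷ 5.33 × 9.566 × (2.0818 × 10^2) = 1163272.45584…
Multiplication/division keeps the fewest significant figures: 4.18 × 10^3 → 3 s.f., 7.4484 × 10^-1 → 5 s.f., 5.33 → 3 s.f., 9.566 → 4 s.f., 2.0818 × 10^2 → 5 s.f.; limit is 3.
Rounded to 3 significant figures: 1.16 × 10^6.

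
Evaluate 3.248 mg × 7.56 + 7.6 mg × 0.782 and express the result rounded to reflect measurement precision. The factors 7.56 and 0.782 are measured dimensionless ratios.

3.248 × 7.56 = 24.55488 → 24.6 mg (3 s.f., last digit at the 10^-1 place).
7.6 × 0.782 = 5.9432 → 5.9 mg (2 s.f., last digit at the 10^-1 place).
Sum: 30.49808 mg; keep the coarser place, 10^-1.
Result: 30.5 mg.

30.5 mg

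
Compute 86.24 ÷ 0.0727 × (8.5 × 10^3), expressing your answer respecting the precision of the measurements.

86.24 ÷ 0.0727 × (8.5 × 10^3) = 10083081.1554…
Multiplication/division keeps the fewest significant figures: 86.24 → 4 s.f., 0.0727 → 3 s.f., 8.5 × 10^3 → 2 s.f.; limit is 2.
Rounded to 2 significant figures: 1.0 × 10^7.

1.0 × 10^7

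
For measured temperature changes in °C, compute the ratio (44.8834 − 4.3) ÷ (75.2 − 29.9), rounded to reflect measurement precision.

44.8834 − 4.3 = 40.5834, limited to 1 d.p. → 3 s.f.; 75.2 − 29.9 = 45.3, limited to 1 d.p. → 3 s.f.
Carrying full precision, 40.5834 ÷ 45.3 = 0.895880794702…; keep min(3, 3) = 3 s.f.
Rounded to 3 significant figures: 0.896.

0.896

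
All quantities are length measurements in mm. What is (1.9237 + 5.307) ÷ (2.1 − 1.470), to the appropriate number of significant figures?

1.9237 + 5.307 = 7.2307, limited to 3 d.p. → 4 s.f.; 2.1 − 1.470 = 0.630, limited to 1 d.p. → 1 s.f.
Carrying full precision, 7.2307 ÷ 0.630 = 11.4773015873…; keep min(4, 1) = 1 s.f.
Rounded to 1 significant figure: 1 × 10¹.

1 × 10¹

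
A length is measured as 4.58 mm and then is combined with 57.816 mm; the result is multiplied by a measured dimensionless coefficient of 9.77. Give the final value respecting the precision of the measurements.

4.58 mm + 57.816 mm = 62.396 mm; the sum is limited to 2 decimal places (4 s.f.).
Carrying full precision, 62.396 × 9.77 = 609.60892 mm; 9.77 has 3 s.f., so the result keeps min(4, 3) = 3 s.f.
Rounded to 3 significant figures: 6.10 × 10² mm.

6.10 × 10² mm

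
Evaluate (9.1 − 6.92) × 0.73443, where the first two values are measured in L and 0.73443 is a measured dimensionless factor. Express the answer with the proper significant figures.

9.1 L − 6.92 L = 2.18 L; the difference is limited to 1 decimal place (2 s.f.).
Carrying full precision, 2.18 × 0.73443 = 1.6010574 L; 0.73443 has 5 s.f., so the result keeps min(2, 5) = 2 s.f.
Rounded to 2 significant figures: 1.6 L.

1.6 L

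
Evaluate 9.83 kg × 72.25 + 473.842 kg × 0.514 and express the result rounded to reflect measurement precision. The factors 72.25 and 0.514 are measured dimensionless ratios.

954 kg

9.83 × 72.25 = 710.2175 → 710. kg (3 s.f., last digit at the 10^0 place).
473.842 × 0.514 = 243.554788 → 244 kg (3 s.f., last digit at the 10^0 place).
Sum: 953.772288 kg; keep the coarser place, 10^0.
Result: 954 kg.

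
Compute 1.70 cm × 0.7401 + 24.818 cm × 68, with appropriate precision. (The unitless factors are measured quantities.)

1.7 × 10³ cm

1.70 × 0.7401 = 1.25817 → 1.26 cm (3 s.f., last digit at the 10^-2 place).
24.818 × 68 = 1687.624 → 1.7 × 10³ cm (2 s.f., last digit at the 10^2 place).
Sum: 1688.88217 cm; keep the coarser place, 10^2.
Result: 1.7 × 10³ cm.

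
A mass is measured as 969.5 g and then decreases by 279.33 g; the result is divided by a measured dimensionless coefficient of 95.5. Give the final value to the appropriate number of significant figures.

7.23 g

969.5 g − 279.33 g = 690.17 g; the difference is limited to 1 decimal place (4 s.f.).
Carrying full precision, 690.17 ÷ 95.5 = 7.22691099476… g; 95.5 has 3 s.f., so the result keeps min(4, 3) = 3 s.f.
Rounded to 3 significant figures: 7.23 g.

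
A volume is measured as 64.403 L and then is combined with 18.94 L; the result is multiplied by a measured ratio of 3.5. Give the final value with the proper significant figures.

2.9 × 10² L

64.403 L + 18.94 L = 83.343 L; the sum is limited to 2 decimal places (4 s.f.).
Carrying full precision, 83.343 × 3.5 = 291.7005 L; 3.5 has 2 s.f., so the result keeps min(4, 2) = 2 s.f.
Rounded to 2 significant figures: 2.9 × 10² L.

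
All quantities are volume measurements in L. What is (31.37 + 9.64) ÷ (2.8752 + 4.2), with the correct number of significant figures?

31.37 + 9.64 = 41.01, limited to 2 d.p. → 4 s.f.; 2.8752 + 4.2 = 7.0752, limited to 1 d.p. → 2 s.f.
Carrying full precision, 41.01 ÷ 7.0752 = 5.79630257802…; keep min(4, 2) = 2 s.f.
Rounded to 2 significant figures: 5.8.

5.8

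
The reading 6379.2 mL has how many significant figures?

6379.2: every digit is nonzero and significant.

5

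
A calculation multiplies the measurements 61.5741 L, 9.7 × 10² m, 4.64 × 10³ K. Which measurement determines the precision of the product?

9.7 × 10² m

61.5741 L → 6 s.f.; 9.7 × 10² m → 2 s.f.; 4.64 × 10³ K → 3 s.f.
The fewest is 2 significant figures, from 9.7 × 10² m.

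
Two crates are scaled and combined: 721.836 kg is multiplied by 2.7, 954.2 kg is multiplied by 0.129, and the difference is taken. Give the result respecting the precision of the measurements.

1.8 × 10^3 kg

721.836 × 2.7 = 1948.9572 → 1.9 × 10^3 kg (2 s.f., last digit at the 10^2 place).
954.2 × 0.129 = 123.0918 → 123 kg (3 s.f., last digit at the 10^0 place).
Difference: 1825.8654 kg; keep the coarser place, 10^2.
Result: 1.8 × 10^3 kg.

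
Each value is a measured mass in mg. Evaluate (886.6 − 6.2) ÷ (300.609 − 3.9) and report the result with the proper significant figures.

2.967

886.6 − 6.2 = 880.4, limited to 1 d.p. → 4 s.f.; 300.609 − 3.9 = 296.709, limited to 1 d.p. → 4 s.f.
Carrying full precision, 880.4 ÷ 296.709 = 2.96721703757…; keep min(4, 4) = 4 s.f.
Rounded to 4 significant figures: 2.967.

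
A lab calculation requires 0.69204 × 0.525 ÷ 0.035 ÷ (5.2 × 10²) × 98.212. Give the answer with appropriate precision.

2.0

0.69204 × 0.525 ÷ 0.035 ÷ (5.2 × 10²) × 98.212 = 1.96057593692…
Multiplication/division keeps the fewest significant figures: 0.69204 → 5 s.f., 0.525 → 3 s.f., 0.035 → 2 s.f., 5.2 × 10² → 2 s.f., 98.212 → 5 s.f.; limit is 2.
Rounded to 2 significant figures: 2.0.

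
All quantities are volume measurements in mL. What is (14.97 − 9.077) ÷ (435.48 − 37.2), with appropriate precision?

14.97 − 9.077 = 5.893, limited to 2 d.p. → 3 s.f.; 435.48 − 37.2 = 398.28, limited to 1 d.p. → 4 s.f.
Carrying full precision, 5.893 ÷ 398.28 = 0.0147961233303…; keep min(3, 4) = 3 s.f.
Rounded to 3 significant figures: 0.0148.

0.0148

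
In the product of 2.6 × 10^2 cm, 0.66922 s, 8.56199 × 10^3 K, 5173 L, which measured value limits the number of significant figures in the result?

2.6 × 10^2 cm → 2 s.f.; 0.66922 s → 5 s.f.; 8.56199 × 10^3 K → 6 s.f.; 5173 L → 4 s.f.
The fewest is 2 significant figures, from 2.6 × 10^2 cm.

2.6 × 10^2 cm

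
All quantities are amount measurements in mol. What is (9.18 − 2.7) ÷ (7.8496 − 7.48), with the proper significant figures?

9.18 − 2.7 = 6.48, limited to 1 d.p. → 2 s.f.; 7.8496 − 7.48 = 0.3696, limited to 2 d.p. → 2 s.f.
Carrying full precision, 6.48 ÷ 0.3696 = 17.5324675325…; keep min(2, 2) = 2 s.f.
Rounded to 2 significant figures: 18.

18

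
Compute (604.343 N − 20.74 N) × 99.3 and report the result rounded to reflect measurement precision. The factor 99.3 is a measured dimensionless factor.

5.80 × 10^4 N

604.343 N − 20.74 N = 583.603 N; the difference is limited to 2 decimal places (5 s.f.).
Carrying full precision, 583.603 × 99.3 = 57951.7779 N; 99.3 has 3 s.f., so the result keeps min(5, 3) = 3 s.f.
Rounded to 3 significant figures: 5.80 × 10^4 N.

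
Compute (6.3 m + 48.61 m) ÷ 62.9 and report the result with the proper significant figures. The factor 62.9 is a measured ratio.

0.873 m

6.3 m + 48.61 m = 54.91 m; the sum is limited to 1 decimal place (3 s.f.).
Carrying full precision, 54.91 ÷ 62.9 = 0.872972972973… m; 62.9 has 3 s.f., so the result keeps min(3, 3) = 3 s.f.
Rounded to 3 significant figures: 0.873 m.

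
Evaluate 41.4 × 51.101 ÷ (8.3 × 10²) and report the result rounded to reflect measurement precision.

2.5

41.4 × 51.101 ÷ (8.3 × 10²) = 2.54889325301…
Multiplication/division keeps the fewest significant figures: 41.4 → 3 s.f., 51.101 → 5 s.f., 8.3 × 10² → 2 s.f.; limit is 2.
Rounded to 2 significant figures: 2.5.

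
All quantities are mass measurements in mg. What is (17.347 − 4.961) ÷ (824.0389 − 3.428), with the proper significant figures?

1.5094 × 10⁻²

17.347 − 4.961 = 12.386, limited to 3 d.p. → 5 s.f.; 824.0389 − 3.428 = 820.6109, limited to 3 d.p. → 6 s.f.
Carrying full precision, 12.386 ÷ 820.6109 = 0.015093633292…; keep min(5, 6) = 5 s.f.
Rounded to 5 significant figures: 1.5094 × 10⁻².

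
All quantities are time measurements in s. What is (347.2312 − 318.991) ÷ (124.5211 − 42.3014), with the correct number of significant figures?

347.2312 − 318.991 = 28.2402, limited to 3 d.p. → 5 s.f.; 124.5211 − 42.3014 = 82.2197, limited to 4 d.p. → 6 s.f.
Carrying full precision, 28.2402 ÷ 82.2197 = 0.343472428141…; keep min(5, 6) = 5 s.f.
Rounded to 5 significant figures: 0.34347.

0.34347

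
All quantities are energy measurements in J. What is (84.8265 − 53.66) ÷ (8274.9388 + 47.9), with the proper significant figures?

0.003745

84.8265 − 53.66 = 31.1665, limited to 2 d.p. → 4 s.f.; 8274.9388 + 47.9 = 8322.8388, limited to 1 d.p. → 5 s.f.
Carrying full precision, 31.1665 ÷ 8322.8388 = 0.00374469586026…; keep min(4, 5) = 4 s.f.
Rounded to 4 significant figures: 0.003745.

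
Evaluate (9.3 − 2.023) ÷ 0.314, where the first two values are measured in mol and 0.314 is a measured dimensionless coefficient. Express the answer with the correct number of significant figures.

9.3 mol − 2.023 mol = 7.277 mol; the difference is limited to 1 decimal place (2 s.f.).
Carrying full precision, 7.277 ÷ 0.314 = 23.1751592357… mol; 0.314 has 3 s.f., so the result keeps min(2, 3) = 2 s.f.
Rounded to 2 significant figures: 23 mol.

23 mol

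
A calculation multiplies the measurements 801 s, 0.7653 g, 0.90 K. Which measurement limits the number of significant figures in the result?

801 s → 3 s.f.; 0.7653 g → 4 s.f.; 0.90 K → 2 s.f.
The fewest is 2 significant figures, from 0.90 K.

0.90 K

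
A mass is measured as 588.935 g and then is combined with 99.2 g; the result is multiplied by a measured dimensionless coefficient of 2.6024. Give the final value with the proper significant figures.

588.935 g + 99.2 g = 688.135 g; the sum is limited to 1 decimal place (4 s.f.).
Carrying full precision, 688.135 × 2.6024 = 1790.802524 g; 2.6024 has 5 s.f., so the result keeps min(4, 5) = 4 s.f.
Rounded to 4 significant figures: 1791 g.

1791 g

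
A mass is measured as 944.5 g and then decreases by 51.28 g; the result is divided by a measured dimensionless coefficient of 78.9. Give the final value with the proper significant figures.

944.5 g − 51.28 g = 893.22 g; the difference is limited to 1 decimal place (4 s.f.).
Carrying full precision, 893.22 ÷ 78.9 = 11.3209125475… g; 78.9 has 3 s.f., so the result keeps min(4, 3) = 3 s.f.
Rounded to 3 significant figures: 11.3 g.

11.3 g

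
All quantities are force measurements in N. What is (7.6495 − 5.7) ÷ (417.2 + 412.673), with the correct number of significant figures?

7.6495 − 5.7 = 1.9495, limited to 1 d.p. → 2 s.f.; 417.2 + 412.673 = 829.873, limited to 1 d.p. → 4 s.f.
Carrying full precision, 1.9495 ÷ 829.873 = 0.00234915462968…; keep min(2, 4) = 2 s.f.
Rounded to 2 significant figures: 0.0023.

0.0023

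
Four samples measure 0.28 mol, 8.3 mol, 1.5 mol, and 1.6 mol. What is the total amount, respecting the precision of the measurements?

0.28 mol + 8.3 mol + 1.5 mol + 1.6 mol = 11.68 mol.
Addition/subtraction keeps the fewest decimal places: 0.28 → 2 decimal places, 8.3 → 1 decimal place, 1.5 → 1 decimal place, 1.6 → 1 decimal place; limit is 1.
Rounded to 1 decimal place: 11.7 mol.

11.7 mol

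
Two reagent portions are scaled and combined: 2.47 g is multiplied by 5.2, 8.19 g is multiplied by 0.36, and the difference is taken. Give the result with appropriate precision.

2.47 × 5.2 = 12.844 → 13 g (2 s.f., last digit at the 10^0 place).
8.19 × 0.36 = 2.9484 → 2.9 g (2 s.f., last digit at the 10^-1 place).
Difference: 9.8956 g; keep the coarser place, 10^0.
Result: 1.0 × 10¹ g.

1.0 × 10¹ g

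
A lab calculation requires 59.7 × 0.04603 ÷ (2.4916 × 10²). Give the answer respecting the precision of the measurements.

0.0110

59.7 × 0.04603 ÷ (2.4916 × 10²) = 0.0110290215123…
Multiplication/division keeps the fewest significant figures: 59.7 → 3 s.f., 0.04603 → 4 s.f., 2.4916 × 10² → 5 s.f.; limit is 3.
Rounded to 3 significant figures: 0.0110.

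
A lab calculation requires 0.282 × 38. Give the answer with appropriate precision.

0.282 × 38 = 10.716
Multiplication/division keeps the fewest significant figures: 0.282 → 3 s.f., 38 → 2 s.f.; limit is 2.
Rounded to 2 significant figures: 11.

11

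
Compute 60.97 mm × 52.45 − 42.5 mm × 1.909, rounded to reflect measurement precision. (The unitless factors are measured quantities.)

60.97 × 52.45 = 3197.8765 → 3198 mm (4 s.f., last digit at the 10^0 place).
42.5 × 1.909 = 81.1325 → 81.1 mm (3 s.f., last digit at the 10^-1 place).
Difference: 3116.744 mm; keep the coarser place, 10^0.
Result: 3.117 × 10^3 mm.

3.117 × 10^3 mm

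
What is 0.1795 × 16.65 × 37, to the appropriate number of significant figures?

0.1795 × 16.65 × 37 = 110.580975
Multiplication/division keeps the fewest significant figures: 0.1795 → 4 s.f., 16.65 → 4 s.f., 37 → 2 s.f.; limit is 2.
Rounded to 2 significant figures: 1.1 × 10^2.

1.1 × 10^2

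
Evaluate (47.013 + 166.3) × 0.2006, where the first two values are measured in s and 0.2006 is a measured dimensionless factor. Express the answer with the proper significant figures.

42.79 s

47.013 s + 166.3 s = 213.313 s; the sum is limited to 1 decimal place (4 s.f.).
Carrying full precision, 213.313 × 0.2006 = 42.7905878 s; 0.2006 has 4 s.f., so the result keeps min(4, 4) = 4 s.f.
Rounded to 4 significant figures: 42.79 s.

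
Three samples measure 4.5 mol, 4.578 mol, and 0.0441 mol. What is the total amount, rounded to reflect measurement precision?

4.5 mol + 4.578 mol + 0.0441 mol = 9.1221 mol.
Addition/subtraction keeps the fewest decimal places: 4.5 → 1 decimal place, 4.578 → 3 decimal places, 0.0441 → 4 decimal places; limit is 1.
Rounded to 1 decimal place: 9.1 mol.

9.1 mol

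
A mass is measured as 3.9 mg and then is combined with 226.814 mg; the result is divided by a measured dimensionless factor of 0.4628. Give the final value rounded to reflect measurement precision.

3.9 mg + 226.814 mg = 230.714 mg; the sum is limited to 1 decimal place (4 s.f.).
Carrying full precision, 230.714 ÷ 0.4628 = 498.517718237… mg; 0.4628 has 4 s.f., so the result keeps min(4, 4) = 4 s.f.
Rounded to 4 significant figures: 4.985 × 10^2 mg.

4.985 × 10^2 mg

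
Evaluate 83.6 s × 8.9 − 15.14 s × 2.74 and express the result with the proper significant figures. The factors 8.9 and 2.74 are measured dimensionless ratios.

7.0 × 10^2 s

83.6 × 8.9 = 744.04 → 7.4 × 10^2 s (2 s.f., last digit at the 10^1 place).
15.14 × 2.74 = 41.4836 → 41.5 s (3 s.f., last digit at the 10^-1 place).
Difference: 702.5564 s; keep the coarser place, 10^1.
Result: 7.0 × 10^2 s.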